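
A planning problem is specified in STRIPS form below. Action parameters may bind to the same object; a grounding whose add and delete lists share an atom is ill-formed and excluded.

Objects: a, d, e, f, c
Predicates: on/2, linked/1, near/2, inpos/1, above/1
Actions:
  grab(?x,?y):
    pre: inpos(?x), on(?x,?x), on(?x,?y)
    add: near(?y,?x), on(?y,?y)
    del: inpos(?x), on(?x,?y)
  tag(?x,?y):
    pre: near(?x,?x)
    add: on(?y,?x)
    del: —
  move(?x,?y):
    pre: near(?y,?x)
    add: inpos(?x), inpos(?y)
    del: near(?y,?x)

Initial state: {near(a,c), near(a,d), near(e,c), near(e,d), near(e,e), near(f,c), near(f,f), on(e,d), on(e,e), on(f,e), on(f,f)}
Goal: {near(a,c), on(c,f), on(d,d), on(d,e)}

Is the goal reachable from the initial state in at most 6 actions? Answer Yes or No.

1. tag(e,d)  →  {near(a,c), near(a,d), near(e,c), near(e,d), near(e,e), near(f,c), near(f,f), on(d,e), on(e,d), on(e,e), on(f,e), on(f,f)}
2. tag(f,c)  →  {near(a,c), near(a,d), near(e,c), near(e,d), near(e,e), near(f,c), near(f,f), on(c,f), on(d,e), on(e,d), on(e,e), on(f,e), on(f,f)}
3. move(d,e)  →  {inpos(d), inpos(e), near(a,c), near(a,d), near(e,c), near(e,e), near(f,c), near(f,f), on(c,f), on(d,e), on(e,d), on(e,e), on(f,e), on(f,f)}
4. grab(e,d)  →  {inpos(d), near(a,c), near(a,d), near(d,e), near(e,c), near(e,e), near(f,c), near(f,f), on(c,f), on(d,d), on(d,e), on(e,e), on(f,e), on(f,f)}
optimal plan length = 4; 4 ≤ 6

Yes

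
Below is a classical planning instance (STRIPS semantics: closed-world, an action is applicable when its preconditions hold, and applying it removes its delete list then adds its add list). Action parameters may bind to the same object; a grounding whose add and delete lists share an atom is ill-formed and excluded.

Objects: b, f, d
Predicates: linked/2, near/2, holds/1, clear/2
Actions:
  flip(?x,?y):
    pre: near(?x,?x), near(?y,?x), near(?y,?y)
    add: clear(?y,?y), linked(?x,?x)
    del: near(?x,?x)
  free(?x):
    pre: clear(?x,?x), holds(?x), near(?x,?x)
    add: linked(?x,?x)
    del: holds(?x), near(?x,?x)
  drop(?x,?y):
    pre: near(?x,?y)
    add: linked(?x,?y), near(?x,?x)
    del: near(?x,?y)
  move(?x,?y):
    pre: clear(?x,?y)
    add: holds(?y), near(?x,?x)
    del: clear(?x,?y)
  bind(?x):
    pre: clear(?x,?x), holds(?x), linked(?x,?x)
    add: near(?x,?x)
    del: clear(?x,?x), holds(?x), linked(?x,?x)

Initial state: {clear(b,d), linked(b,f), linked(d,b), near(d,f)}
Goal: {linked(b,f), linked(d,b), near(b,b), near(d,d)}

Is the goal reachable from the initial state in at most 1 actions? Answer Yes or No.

No

1. drop(d,f)  →  {clear(b,d), linked(b,f), linked(d,b), linked(d,f), near(d,d)}
2. move(b,d)  →  {holds(d), linked(b,f), linked(d,b), linked(d,f), near(b,b), near(d,d)}
optimal plan length = 2; 2 > 1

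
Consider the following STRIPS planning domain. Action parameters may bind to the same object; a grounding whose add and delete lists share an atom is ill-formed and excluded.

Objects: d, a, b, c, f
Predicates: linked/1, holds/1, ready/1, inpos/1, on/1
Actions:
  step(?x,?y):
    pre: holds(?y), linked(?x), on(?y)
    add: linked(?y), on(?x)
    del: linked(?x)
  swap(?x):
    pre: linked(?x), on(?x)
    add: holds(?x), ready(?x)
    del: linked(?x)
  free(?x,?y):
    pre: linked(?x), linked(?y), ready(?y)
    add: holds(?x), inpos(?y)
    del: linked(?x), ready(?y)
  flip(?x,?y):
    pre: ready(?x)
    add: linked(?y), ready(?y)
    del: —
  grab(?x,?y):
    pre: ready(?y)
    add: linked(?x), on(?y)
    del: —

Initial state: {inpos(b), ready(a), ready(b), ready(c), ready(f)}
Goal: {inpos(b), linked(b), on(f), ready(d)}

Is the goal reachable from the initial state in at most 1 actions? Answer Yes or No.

1. flip(a,d)  →  {inpos(b), linked(d), ready(a), ready(b), ready(c), ready(d), ready(f)}
2. grab(b,f)  →  {inpos(b), linked(b), linked(d), on(f), ready(a), ready(b), ready(c), ready(d), ready(f)}
optimal plan length = 2; 2 > 1

No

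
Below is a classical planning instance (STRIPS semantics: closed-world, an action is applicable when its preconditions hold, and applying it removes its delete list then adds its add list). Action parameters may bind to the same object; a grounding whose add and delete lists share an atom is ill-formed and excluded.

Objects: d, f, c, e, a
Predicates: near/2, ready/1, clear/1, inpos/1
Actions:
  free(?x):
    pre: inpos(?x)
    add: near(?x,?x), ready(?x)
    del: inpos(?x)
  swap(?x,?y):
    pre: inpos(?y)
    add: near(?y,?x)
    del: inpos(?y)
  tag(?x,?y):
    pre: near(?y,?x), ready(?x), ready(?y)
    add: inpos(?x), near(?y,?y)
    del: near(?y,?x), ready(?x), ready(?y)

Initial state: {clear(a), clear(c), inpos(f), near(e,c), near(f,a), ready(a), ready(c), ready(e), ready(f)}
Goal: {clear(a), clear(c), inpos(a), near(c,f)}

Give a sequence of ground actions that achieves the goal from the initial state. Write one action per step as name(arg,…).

tag(c,e); swap(f,c); tag(a,f)

1. tag(c,e)  →  {clear(a), clear(c), inpos(c), inpos(f), near(e,e), near(f,a), ready(a), ready(f)}
2. swap(f,c)  →  {clear(a), clear(c), inpos(f), near(c,f), near(e,e), near(f,a), ready(a), ready(f)}
3. tag(a,f)  →  {clear(a), clear(c), inpos(a), inpos(f), near(c,f), near(e,e), near(f,f)}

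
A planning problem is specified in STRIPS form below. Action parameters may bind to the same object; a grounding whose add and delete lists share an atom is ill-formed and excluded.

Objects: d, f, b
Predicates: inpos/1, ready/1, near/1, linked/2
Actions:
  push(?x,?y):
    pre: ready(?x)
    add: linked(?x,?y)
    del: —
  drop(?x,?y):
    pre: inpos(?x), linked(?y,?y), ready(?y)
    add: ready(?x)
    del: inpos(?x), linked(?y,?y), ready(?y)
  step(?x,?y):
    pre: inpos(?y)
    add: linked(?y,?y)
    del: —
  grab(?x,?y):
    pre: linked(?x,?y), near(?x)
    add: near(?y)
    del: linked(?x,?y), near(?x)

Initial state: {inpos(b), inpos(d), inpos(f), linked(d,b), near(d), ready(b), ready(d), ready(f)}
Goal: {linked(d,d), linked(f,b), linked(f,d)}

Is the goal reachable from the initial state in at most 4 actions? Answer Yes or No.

Yes

1. push(d,d)  →  {inpos(b), inpos(d), inpos(f), linked(d,b), linked(d,d), near(d), ready(b), ready(d), ready(f)}
2. push(f,d)  →  {inpos(b), inpos(d), inpos(f), linked(d,b), linked(d,d), linked(f,d), near(d), ready(b), ready(d), ready(f)}
3. push(f,b)  →  {inpos(b), inpos(d), inpos(f), linked(d,b), linked(d,d), linked(f,b), linked(f,d), near(d), ready(b), ready(d), ready(f)}
optimal plan length = 3; 3 ≤ 4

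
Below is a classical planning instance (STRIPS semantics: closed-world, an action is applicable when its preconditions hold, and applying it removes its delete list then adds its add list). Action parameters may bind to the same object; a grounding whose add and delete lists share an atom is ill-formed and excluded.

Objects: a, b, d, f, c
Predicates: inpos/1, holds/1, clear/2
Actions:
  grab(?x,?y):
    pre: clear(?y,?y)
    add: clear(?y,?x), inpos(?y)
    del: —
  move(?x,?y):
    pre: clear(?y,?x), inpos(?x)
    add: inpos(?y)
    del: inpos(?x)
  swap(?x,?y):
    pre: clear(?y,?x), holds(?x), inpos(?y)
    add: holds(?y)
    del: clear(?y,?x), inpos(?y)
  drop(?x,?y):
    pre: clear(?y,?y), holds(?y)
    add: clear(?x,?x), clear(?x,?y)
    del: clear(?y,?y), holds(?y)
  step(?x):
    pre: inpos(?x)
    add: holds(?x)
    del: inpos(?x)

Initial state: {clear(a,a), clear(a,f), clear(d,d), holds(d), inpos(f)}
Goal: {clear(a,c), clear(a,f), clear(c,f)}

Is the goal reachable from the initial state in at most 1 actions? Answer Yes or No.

No

1. grab(c,a)  →  {clear(a,a), clear(a,c), clear(a,f), clear(d,d), holds(d), inpos(a), inpos(f)}
2. drop(c,d)  →  {clear(a,a), clear(a,c), clear(a,f), clear(c,c), clear(c,d), inpos(a), inpos(f)}
3. grab(f,c)  →  {clear(a,a), clear(a,c), clear(a,f), clear(c,c), clear(c,d), clear(c,f), inpos(a), inpos(c), inpos(f)}
optimal plan length = 3; 3 > 1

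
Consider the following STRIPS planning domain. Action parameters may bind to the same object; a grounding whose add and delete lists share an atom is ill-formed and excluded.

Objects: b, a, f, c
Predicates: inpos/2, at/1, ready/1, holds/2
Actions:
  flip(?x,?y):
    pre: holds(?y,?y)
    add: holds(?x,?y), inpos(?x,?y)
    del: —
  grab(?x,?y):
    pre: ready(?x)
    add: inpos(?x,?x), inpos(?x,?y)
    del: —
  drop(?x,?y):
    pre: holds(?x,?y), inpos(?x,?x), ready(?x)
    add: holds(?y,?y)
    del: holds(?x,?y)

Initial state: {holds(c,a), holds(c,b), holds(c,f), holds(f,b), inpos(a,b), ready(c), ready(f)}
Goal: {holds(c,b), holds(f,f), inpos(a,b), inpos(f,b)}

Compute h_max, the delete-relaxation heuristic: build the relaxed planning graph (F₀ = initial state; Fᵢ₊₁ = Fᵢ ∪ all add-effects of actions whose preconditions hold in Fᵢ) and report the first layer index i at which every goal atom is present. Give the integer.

F0 = init (7 atoms)
F1 = F0 ∪ {inpos(c,a), inpos(c,b), inpos(c,c), inpos(c,f), inpos(f,a), inpos(f,b), inpos(f,c), inpos(f,f)}  (15 atoms)
F2 = F1 ∪ {holds(a,a), holds(b,b), holds(f,f)}  (18 atoms)
goal ⊆ F2  ⇒  h_max = 2

2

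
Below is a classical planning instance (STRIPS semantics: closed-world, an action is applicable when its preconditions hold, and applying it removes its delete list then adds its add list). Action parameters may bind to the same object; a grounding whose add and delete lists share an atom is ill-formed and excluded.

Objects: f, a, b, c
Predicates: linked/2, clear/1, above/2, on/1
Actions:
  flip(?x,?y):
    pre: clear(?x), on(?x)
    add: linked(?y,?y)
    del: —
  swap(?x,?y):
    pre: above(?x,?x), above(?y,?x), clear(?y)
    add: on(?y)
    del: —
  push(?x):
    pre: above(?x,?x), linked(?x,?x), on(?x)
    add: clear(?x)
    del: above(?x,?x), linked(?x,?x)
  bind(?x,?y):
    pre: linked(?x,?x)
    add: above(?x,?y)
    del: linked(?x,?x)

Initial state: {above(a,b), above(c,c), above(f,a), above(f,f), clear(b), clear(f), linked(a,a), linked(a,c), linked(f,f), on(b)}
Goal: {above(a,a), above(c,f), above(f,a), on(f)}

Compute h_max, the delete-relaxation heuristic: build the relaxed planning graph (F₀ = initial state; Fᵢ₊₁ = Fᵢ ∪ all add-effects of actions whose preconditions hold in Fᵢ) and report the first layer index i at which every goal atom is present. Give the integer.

F0 = init (10 atoms)
F1 = F0 ∪ {above(a,a), above(a,c), above(a,f), above(f,b), above(f,c), linked(b,b), linked(c,c), on(f)}  (18 atoms)
F2 = F1 ∪ {above(b,a), above(b,b), above(b,c), above(b,f), above(c,a), above(c,b), above(c,f)}  (25 atoms)
goal ⊆ F2  ⇒  h_max = 2

2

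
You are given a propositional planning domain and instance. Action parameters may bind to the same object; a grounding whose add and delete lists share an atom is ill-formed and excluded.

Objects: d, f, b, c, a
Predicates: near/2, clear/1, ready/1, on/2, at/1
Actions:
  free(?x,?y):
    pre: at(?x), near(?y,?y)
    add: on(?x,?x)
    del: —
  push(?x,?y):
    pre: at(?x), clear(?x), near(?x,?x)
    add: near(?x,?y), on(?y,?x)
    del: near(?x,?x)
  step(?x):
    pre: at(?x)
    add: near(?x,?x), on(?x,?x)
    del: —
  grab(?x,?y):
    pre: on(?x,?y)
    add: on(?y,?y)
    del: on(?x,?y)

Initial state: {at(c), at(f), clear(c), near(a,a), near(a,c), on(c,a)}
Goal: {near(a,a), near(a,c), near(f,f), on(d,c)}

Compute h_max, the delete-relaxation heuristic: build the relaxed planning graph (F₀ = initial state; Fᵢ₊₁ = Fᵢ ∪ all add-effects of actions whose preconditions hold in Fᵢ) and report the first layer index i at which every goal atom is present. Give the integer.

F0 = init (6 atoms)
F1 = F0 ∪ {near(c,c), near(f,f), on(a,a), on(c,c), on(f,f)}  (11 atoms)
F2 = F1 ∪ {near(c,a), near(c,b), near(c,d), near(c,f), on(a,c), on(b,c), on(d,c), on(f,c)}  (19 atoms)
goal ⊆ F2  ⇒  h_max = 2

2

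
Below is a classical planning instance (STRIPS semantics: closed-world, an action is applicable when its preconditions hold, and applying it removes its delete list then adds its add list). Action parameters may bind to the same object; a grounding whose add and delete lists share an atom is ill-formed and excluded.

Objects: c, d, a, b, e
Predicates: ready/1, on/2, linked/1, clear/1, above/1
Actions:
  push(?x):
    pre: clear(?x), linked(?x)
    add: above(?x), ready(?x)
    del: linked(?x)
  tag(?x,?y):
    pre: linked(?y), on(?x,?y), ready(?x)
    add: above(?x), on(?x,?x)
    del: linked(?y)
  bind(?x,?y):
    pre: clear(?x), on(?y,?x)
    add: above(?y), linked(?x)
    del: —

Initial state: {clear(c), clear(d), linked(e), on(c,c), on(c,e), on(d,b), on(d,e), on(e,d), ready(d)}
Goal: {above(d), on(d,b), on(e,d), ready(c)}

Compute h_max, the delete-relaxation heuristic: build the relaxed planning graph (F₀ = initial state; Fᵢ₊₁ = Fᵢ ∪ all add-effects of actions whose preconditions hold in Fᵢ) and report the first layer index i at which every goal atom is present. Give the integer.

F0 = init (9 atoms)
F1 = F0 ∪ {above(c), above(d), above(e), linked(c), linked(d), on(d,d)}  (15 atoms)
F2 = F1 ∪ {ready(c)}  (16 atoms)
goal ⊆ F2  ⇒  h_max = 2

2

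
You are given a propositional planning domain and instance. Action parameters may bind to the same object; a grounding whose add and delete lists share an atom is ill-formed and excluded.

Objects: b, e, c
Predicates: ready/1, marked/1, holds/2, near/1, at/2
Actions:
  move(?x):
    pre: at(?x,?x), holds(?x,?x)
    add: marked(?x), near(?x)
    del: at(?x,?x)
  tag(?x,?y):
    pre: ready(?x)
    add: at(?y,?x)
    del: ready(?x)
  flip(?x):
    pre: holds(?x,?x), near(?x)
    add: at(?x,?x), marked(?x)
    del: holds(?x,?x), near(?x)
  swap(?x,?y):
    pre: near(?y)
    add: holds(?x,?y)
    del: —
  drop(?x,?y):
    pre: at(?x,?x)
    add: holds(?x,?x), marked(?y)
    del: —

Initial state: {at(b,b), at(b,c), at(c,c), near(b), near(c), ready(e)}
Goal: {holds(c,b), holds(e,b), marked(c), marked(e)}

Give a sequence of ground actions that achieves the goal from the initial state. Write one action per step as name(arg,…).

1. swap(e,b)  →  {at(b,b), at(b,c), at(c,c), holds(e,b), near(b), near(c), ready(e)}
2. swap(c,b)  →  {at(b,b), at(b,c), at(c,c), holds(c,b), holds(e,b), near(b), near(c), ready(e)}
3. drop(b,e)  →  {at(b,b), at(b,c), at(c,c), holds(b,b), holds(c,b), holds(e,b), marked(e), near(b), near(c), ready(e)}
4. drop(b,c)  →  {at(b,b), at(b,c), at(c,c), holds(b,b), holds(c,b), holds(e,b), marked(c), marked(e), near(b), near(c), ready(e)}

swap(e,b); swap(c,b); drop(b,e); drop(b,c)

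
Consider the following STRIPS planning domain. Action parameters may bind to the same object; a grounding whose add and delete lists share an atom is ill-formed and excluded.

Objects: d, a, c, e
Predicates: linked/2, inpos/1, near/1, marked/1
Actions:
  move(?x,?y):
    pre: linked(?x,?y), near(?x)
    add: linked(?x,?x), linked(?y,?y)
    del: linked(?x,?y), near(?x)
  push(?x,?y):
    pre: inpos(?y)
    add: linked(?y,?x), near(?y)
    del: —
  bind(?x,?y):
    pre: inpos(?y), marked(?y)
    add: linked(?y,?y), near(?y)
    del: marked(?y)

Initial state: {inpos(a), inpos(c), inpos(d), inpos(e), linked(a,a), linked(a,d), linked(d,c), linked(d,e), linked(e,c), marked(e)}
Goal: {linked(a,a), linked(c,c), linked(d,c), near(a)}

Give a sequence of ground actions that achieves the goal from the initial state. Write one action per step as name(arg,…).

1. push(d,a)  →  {inpos(a), inpos(c), inpos(d), inpos(e), linked(a,a), linked(a,d), linked(d,c), linked(d,e), linked(e,c), marked(e), near(a)}
2. push(c,c)  →  {inpos(a), inpos(c), inpos(d), inpos(e), linked(a,a), linked(a,d), linked(c,c), linked(d,c), linked(d,e), linked(e,c), marked(e), near(a), near(c)}

push(d,a); push(c,c)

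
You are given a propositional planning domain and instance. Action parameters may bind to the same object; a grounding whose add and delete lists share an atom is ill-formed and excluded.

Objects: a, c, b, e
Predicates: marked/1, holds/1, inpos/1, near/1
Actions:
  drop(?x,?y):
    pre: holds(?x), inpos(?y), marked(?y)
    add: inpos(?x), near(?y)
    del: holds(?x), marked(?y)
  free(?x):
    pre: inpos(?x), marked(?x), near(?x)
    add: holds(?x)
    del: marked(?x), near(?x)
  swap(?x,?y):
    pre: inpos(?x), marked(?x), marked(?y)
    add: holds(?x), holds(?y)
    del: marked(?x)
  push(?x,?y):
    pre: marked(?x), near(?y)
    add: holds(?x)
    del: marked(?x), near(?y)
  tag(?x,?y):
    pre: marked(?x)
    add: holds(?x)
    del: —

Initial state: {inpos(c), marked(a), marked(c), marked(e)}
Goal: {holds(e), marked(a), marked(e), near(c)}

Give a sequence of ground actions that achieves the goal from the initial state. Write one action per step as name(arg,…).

1. tag(a,a)  →  {holds(a), inpos(c), marked(a), marked(c), marked(e)}
2. drop(a,c)  →  {inpos(a), inpos(c), marked(a), marked(e), near(c)}
3. tag(e,a)  →  {holds(e), inpos(a), inpos(c), marked(a), marked(e), near(c)}

tag(a,a); drop(a,c); tag(e,a)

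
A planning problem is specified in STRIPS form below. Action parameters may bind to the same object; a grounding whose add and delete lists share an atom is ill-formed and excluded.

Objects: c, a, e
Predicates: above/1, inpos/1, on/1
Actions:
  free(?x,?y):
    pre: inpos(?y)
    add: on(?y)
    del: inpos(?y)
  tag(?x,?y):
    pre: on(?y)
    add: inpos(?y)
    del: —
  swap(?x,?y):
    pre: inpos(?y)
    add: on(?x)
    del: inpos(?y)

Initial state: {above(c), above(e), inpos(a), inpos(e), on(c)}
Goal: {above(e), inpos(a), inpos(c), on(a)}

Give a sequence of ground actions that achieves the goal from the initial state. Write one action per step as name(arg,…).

1. tag(c,c)  →  {above(c), above(e), inpos(a), inpos(c), inpos(e), on(c)}
2. swap(a,e)  →  {above(c), above(e), inpos(a), inpos(c), on(a), on(c)}

tag(c,c); swap(a,e)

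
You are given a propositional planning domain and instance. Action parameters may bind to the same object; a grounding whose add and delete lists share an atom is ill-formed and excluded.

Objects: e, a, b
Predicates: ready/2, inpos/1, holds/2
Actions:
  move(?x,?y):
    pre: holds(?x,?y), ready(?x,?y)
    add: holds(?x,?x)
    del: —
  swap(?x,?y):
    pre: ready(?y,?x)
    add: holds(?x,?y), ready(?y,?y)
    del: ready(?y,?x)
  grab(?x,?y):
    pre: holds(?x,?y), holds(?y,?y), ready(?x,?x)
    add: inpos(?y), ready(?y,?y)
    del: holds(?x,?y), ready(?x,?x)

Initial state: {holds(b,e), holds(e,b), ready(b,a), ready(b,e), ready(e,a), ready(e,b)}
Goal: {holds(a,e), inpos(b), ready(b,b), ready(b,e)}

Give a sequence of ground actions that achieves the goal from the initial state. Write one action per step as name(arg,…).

move(b,e); swap(a,e); grab(e,b)

1. move(b,e)  →  {holds(b,b), holds(b,e), holds(e,b), ready(b,a), ready(b,e), ready(e,a), ready(e,b)}
2. swap(a,e)  →  {holds(a,e), holds(b,b), holds(b,e), holds(e,b), ready(b,a), ready(b,e), ready(e,b), ready(e,e)}
3. grab(e,b)  →  {holds(a,e), holds(b,b), holds(b,e), inpos(b), ready(b,a), ready(b,b), ready(b,e), ready(e,b)}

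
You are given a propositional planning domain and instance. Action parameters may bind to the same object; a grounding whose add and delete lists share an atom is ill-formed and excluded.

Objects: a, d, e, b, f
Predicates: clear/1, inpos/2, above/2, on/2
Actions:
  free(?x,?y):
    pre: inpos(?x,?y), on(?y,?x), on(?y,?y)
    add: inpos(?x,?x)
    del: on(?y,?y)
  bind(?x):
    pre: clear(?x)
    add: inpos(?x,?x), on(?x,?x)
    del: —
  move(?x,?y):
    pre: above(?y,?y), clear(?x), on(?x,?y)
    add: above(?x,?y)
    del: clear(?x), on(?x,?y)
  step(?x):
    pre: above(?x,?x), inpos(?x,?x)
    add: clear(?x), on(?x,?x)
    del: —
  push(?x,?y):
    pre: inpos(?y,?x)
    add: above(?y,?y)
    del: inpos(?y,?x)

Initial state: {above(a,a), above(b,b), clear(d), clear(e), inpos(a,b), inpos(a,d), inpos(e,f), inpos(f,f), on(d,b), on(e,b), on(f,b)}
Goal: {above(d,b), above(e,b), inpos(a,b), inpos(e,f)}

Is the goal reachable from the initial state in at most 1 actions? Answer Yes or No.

1. move(d,b)  →  {above(a,a), above(b,b), above(d,b), clear(e), inpos(a,b), inpos(a,d), inpos(e,f), inpos(f,f), on(e,b), on(f,b)}
2. move(e,b)  →  {above(a,a), above(b,b), above(d,b), above(e,b), inpos(a,b), inpos(a,d), inpos(e,f), inpos(f,f), on(f,b)}
optimal plan length = 2; 2 > 1

No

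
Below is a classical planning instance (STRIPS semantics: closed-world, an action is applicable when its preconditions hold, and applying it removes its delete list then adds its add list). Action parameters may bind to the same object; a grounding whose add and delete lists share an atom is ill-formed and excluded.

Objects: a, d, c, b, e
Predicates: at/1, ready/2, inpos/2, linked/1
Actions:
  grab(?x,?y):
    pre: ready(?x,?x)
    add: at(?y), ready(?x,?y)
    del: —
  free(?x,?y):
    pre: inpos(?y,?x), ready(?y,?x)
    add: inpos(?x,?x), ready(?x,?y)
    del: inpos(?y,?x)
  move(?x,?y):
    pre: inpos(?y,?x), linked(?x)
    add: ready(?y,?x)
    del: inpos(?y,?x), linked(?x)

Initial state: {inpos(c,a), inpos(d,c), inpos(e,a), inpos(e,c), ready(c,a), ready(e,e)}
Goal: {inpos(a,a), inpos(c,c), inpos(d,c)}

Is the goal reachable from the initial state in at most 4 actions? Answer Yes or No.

Yes

1. grab(e,c)  →  {at(c), inpos(c,a), inpos(d,c), inpos(e,a), inpos(e,c), ready(c,a), ready(e,c), ready(e,e)}
2. free(a,c)  →  {at(c), inpos(a,a), inpos(d,c), inpos(e,a), inpos(e,c), ready(a,c), ready(c,a), ready(e,c), ready(e,e)}
3. free(c,e)  →  {at(c), inpos(a,a), inpos(c,c), inpos(d,c), inpos(e,a), ready(a,c), ready(c,a), ready(c,e), ready(e,c), ready(e,e)}
optimal plan length = 3; 3 ≤ 4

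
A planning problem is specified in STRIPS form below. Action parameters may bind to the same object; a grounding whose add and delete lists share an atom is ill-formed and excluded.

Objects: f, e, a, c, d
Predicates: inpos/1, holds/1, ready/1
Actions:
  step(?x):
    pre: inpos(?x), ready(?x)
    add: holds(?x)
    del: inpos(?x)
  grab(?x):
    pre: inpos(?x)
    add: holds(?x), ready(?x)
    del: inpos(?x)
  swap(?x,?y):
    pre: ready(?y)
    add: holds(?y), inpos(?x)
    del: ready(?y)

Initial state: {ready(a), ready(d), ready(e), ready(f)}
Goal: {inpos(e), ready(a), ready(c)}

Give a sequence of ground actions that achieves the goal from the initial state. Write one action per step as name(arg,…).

1. swap(e,f)  →  {holds(f), inpos(e), ready(a), ready(d), ready(e)}
2. swap(c,e)  →  {holds(e), holds(f), inpos(c), inpos(e), ready(a), ready(d)}
3. grab(c)  →  {holds(c), holds(e), holds(f), inpos(e), ready(a), ready(c), ready(d)}

swap(e,f); swap(c,e); grab(c)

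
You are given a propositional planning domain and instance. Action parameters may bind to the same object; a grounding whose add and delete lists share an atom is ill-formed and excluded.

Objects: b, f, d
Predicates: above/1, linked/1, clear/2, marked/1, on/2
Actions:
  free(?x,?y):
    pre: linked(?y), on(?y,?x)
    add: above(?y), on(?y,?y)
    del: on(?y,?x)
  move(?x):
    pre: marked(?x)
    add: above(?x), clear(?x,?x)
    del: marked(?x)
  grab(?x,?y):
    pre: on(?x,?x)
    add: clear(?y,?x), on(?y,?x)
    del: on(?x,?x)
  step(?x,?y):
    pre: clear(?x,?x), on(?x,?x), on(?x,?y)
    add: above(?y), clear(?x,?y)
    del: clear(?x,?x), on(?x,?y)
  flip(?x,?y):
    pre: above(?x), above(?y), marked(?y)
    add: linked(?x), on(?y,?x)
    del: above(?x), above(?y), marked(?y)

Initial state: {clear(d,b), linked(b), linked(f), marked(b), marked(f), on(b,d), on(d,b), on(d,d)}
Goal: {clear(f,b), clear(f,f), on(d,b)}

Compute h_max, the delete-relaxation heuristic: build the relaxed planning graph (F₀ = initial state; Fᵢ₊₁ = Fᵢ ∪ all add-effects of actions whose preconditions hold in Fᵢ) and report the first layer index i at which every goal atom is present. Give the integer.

2

F0 = init (8 atoms)
F1 = F0 ∪ {above(b), above(f), clear(b,b), clear(b,d), clear(f,d), clear(f,f), on(b,b), on(f,d)}  (16 atoms)
F2 = F1 ∪ {above(d), clear(f,b), on(b,f), on(f,b), on(f,f)}  (21 atoms)
goal ⊆ F2  ⇒  h_max = 2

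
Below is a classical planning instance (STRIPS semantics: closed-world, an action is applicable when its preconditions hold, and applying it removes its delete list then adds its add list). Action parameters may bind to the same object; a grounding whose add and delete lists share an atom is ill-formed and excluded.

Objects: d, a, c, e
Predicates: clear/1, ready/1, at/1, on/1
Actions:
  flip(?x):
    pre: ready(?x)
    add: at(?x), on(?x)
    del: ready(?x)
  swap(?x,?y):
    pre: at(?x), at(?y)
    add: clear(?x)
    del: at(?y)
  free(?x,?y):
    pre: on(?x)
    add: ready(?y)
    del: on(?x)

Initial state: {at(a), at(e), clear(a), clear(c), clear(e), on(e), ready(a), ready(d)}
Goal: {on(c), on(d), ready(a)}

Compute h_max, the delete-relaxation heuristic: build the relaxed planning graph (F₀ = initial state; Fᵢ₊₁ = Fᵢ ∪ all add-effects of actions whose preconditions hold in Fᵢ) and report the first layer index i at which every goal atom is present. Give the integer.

F0 = init (8 atoms)
F1 = F0 ∪ {at(d), on(a), on(d), ready(c), ready(e)}  (13 atoms)
F2 = F1 ∪ {at(c), clear(d), on(c)}  (16 atoms)
goal ⊆ F2  ⇒  h_max = 2

2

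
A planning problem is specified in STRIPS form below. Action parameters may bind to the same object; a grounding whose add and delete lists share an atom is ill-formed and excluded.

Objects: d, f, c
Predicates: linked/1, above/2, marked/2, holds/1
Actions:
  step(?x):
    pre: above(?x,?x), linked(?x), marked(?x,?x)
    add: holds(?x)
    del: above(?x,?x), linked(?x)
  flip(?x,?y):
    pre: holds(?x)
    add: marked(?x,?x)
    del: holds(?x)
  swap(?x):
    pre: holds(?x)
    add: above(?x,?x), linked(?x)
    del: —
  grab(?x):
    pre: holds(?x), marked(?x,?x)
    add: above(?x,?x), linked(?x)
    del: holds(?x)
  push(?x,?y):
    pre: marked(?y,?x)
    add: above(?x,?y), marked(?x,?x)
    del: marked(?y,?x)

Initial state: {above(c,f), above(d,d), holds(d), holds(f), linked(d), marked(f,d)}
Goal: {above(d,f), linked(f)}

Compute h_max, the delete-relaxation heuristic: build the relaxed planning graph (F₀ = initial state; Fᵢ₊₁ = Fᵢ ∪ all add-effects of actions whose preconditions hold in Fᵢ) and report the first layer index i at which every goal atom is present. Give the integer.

1

F0 = init (6 atoms)
F1 = F0 ∪ {above(d,f), above(f,f), linked(f), marked(d,d), marked(f,f)}  (11 atoms)
goal ⊆ F1  ⇒  h_max = 1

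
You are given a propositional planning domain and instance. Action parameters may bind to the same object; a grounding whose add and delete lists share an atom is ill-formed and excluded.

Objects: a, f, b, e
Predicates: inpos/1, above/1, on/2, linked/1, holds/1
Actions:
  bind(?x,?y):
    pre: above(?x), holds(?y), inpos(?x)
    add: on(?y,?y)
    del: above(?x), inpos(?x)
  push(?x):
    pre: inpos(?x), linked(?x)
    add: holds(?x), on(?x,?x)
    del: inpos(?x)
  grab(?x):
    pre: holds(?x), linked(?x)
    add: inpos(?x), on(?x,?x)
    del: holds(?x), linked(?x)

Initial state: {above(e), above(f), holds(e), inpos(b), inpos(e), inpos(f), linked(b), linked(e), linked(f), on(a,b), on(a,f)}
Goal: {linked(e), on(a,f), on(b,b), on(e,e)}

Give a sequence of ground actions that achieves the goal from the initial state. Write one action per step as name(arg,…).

bind(f,e); push(b)

1. bind(f,e)  →  {above(e), holds(e), inpos(b), inpos(e), linked(b), linked(e), linked(f), on(a,b), on(a,f), on(e,e)}
2. push(b)  →  {above(e), holds(b), holds(e), inpos(e), linked(b), linked(e), linked(f), on(a,b), on(a,f), on(b,b), on(e,e)}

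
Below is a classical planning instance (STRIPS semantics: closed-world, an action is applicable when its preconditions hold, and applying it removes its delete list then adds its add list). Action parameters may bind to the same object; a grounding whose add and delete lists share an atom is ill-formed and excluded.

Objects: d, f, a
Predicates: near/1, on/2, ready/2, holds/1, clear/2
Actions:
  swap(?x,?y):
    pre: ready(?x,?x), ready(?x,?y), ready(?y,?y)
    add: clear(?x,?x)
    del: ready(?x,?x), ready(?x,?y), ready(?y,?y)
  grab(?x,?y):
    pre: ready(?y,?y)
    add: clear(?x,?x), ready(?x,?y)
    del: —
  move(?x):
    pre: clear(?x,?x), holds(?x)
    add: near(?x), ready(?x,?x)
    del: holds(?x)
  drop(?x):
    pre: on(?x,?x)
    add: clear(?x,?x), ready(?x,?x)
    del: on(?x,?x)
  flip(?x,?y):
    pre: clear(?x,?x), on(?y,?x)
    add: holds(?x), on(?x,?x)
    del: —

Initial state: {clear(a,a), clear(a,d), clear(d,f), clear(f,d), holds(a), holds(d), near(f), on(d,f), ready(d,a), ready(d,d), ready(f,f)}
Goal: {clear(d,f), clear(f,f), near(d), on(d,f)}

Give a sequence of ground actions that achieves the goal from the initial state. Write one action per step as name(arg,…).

swap(d,d); swap(f,f); move(d)

1. swap(d,d)  →  {clear(a,a), clear(a,d), clear(d,d), clear(d,f), clear(f,d), holds(a), holds(d), near(f), on(d,f), ready(d,a), ready(f,f)}
2. swap(f,f)  →  {clear(a,a), clear(a,d), clear(d,d), clear(d,f), clear(f,d), clear(f,f), holds(a), holds(d), near(f), on(d,f), ready(d,a)}
3. move(d)  →  {clear(a,a), clear(a,d), clear(d,d), clear(d,f), clear(f,d), clear(f,f), holds(a), near(d), near(f), on(d,f), ready(d,a), ready(d,d)}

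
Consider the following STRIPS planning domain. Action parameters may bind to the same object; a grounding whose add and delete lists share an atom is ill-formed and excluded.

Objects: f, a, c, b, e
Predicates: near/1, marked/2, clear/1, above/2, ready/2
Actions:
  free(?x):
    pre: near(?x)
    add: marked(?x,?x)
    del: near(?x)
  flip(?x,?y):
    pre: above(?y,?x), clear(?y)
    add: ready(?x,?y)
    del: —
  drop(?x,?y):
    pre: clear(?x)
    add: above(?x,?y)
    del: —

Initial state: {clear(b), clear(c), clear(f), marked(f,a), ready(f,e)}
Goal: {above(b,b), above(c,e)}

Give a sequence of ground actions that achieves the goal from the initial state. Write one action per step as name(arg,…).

drop(c,e); drop(b,b)

1. drop(c,e)  →  {above(c,e), clear(b), clear(c), clear(f), marked(f,a), ready(f,e)}
2. drop(b,b)  →  {above(b,b), above(c,e), clear(b), clear(c), clear(f), marked(f,a), ready(f,e)}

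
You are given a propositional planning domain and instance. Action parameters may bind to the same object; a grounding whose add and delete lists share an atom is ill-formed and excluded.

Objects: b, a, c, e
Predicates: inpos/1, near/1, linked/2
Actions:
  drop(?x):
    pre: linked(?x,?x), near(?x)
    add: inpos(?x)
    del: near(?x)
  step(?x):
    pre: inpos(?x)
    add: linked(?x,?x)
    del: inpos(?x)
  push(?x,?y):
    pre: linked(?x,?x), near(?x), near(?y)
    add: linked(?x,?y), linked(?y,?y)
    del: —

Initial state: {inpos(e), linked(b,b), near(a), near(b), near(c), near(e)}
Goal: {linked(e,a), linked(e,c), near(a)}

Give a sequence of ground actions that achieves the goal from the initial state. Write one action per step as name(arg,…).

1. step(e)  →  {linked(b,b), linked(e,e), near(a), near(b), near(c), near(e)}
2. push(e,a)  →  {linked(a,a), linked(b,b), linked(e,a), linked(e,e), near(a), near(b), near(c), near(e)}
3. push(e,c)  →  {linked(a,a), linked(b,b), linked(c,c), linked(e,a), linked(e,c), linked(e,e), near(a), near(b), near(c), near(e)}

step(e); push(e,a); push(e,c)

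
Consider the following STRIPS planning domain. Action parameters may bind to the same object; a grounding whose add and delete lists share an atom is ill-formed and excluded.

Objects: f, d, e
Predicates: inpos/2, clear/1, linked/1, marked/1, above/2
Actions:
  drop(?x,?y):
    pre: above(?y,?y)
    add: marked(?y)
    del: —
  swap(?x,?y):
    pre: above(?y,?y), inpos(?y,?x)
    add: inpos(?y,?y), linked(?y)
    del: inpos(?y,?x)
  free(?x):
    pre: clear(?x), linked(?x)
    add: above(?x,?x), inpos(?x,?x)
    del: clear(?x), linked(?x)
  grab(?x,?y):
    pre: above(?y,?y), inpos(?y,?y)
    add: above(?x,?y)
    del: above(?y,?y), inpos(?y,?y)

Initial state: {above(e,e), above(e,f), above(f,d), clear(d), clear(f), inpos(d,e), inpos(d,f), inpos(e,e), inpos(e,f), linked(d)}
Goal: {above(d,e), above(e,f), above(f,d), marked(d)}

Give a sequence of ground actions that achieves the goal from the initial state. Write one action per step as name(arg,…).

1. free(d)  →  {above(d,d), above(e,e), above(e,f), above(f,d), clear(f), inpos(d,d), inpos(d,e), inpos(d,f), inpos(e,e), inpos(e,f)}
2. drop(f,d)  →  {above(d,d), above(e,e), above(e,f), above(f,d), clear(f), inpos(d,d), inpos(d,e), inpos(d,f), inpos(e,e), inpos(e,f), marked(d)}
3. grab(d,e)  →  {above(d,d), above(d,e), above(e,f), above(f,d), clear(f), inpos(d,d), inpos(d,e), inpos(d,f), inpos(e,f), marked(d)}

free(d); drop(f,d); grab(d,e)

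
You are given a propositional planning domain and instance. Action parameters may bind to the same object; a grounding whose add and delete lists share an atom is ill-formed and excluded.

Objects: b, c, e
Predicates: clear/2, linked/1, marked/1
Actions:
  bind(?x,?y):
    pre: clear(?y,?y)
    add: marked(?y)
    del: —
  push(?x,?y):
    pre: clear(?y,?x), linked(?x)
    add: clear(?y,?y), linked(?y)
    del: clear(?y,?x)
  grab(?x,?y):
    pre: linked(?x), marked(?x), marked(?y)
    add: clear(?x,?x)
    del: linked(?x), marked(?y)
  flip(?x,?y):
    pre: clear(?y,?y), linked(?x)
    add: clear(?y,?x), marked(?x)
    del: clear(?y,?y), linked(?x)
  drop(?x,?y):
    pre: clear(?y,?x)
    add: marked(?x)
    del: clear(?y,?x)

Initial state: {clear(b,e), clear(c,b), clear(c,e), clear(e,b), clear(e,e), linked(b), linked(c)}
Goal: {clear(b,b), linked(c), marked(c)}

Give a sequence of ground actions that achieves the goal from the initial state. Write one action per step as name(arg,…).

push(b,c); bind(b,c); push(b,e); push(e,b)

1. push(b,c)  →  {clear(b,e), clear(c,c), clear(c,e), clear(e,b), clear(e,e), linked(b), linked(c)}
2. bind(b,c)  →  {clear(b,e), clear(c,c), clear(c,e), clear(e,b), clear(e,e), linked(b), linked(c), marked(c)}
3. push(b,e)  →  {clear(b,e), clear(c,c), clear(c,e), clear(e,e), linked(b), linked(c), linked(e), marked(c)}
4. push(e,b)  →  {clear(b,b), clear(c,c), clear(c,e), clear(e,e), linked(b), linked(c), linked(e), marked(c)}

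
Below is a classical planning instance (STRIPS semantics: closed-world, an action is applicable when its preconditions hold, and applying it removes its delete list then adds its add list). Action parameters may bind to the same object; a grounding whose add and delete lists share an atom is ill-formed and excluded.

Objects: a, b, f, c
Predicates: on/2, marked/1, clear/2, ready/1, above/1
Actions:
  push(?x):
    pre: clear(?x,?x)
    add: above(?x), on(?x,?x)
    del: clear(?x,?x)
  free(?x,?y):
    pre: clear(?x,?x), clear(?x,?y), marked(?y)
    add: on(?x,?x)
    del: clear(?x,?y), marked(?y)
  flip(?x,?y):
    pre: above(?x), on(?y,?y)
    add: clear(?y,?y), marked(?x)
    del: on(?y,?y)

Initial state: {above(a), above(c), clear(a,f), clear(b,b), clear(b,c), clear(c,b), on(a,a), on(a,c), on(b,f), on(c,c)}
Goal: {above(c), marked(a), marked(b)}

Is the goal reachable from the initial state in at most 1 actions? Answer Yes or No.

1. push(b)  →  {above(a), above(b), above(c), clear(a,f), clear(b,c), clear(c,b), on(a,a), on(a,c), on(b,b), on(b,f), on(c,c)}
2. flip(a,a)  →  {above(a), above(b), above(c), clear(a,a), clear(a,f), clear(b,c), clear(c,b), marked(a), on(a,c), on(b,b), on(b,f), on(c,c)}
3. flip(b,b)  →  {above(a), above(b), above(c), clear(a,a), clear(a,f), clear(b,b), clear(b,c), clear(c,b), marked(a), marked(b), on(a,c), on(b,f), on(c,c)}
optimal plan length = 3; 3 > 1

No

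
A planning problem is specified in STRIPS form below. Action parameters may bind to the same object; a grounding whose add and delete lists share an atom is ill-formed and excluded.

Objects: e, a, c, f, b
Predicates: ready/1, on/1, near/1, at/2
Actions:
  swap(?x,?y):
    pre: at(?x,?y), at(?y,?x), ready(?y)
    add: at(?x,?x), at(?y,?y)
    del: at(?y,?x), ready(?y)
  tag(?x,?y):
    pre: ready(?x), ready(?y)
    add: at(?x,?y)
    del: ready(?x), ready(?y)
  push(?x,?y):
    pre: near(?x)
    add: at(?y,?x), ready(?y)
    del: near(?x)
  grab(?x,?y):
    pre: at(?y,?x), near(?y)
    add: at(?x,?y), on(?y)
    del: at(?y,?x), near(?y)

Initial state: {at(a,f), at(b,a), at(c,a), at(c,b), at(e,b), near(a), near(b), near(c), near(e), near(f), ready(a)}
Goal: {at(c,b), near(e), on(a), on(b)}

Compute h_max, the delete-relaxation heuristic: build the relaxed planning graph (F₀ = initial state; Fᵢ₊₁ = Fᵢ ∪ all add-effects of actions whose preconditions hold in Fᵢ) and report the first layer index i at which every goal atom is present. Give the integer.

1

F0 = init (11 atoms)
F1 = F0 ∪ {at(a,a), at(a,b), at(a,c), at(a,e), at(b,b), at(b,c), at(b,e), at(b,f), at(c,c), at(c,e), at(c,f), at(e,a), at(e,c), at(e,e), at(e,f), at(f,a), at(f,b), at(f,c), at(f,e), at(f,f), on(a), on(b), on(c), on(e), ready(b), ready(c), ready(e), ready(f)}  (39 atoms)
goal ⊆ F1  ⇒  h_max = 1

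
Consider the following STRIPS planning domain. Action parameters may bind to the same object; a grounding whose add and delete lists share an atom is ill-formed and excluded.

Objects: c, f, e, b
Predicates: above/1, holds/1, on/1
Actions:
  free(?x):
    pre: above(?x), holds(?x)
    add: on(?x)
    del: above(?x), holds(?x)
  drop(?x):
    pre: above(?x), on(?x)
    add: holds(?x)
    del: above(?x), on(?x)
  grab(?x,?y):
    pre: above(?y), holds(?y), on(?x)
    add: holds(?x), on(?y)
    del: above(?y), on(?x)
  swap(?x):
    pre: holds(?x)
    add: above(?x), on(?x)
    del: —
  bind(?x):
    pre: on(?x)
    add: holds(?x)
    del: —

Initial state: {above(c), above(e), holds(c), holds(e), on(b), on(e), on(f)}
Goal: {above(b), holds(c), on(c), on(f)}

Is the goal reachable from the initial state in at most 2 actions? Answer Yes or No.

1. grab(b,c)  →  {above(e), holds(b), holds(c), holds(e), on(c), on(e), on(f)}
2. swap(b)  →  {above(b), above(e), holds(b), holds(c), holds(e), on(b), on(c), on(e), on(f)}
optimal plan length = 2; 2 ≤ 2

Yes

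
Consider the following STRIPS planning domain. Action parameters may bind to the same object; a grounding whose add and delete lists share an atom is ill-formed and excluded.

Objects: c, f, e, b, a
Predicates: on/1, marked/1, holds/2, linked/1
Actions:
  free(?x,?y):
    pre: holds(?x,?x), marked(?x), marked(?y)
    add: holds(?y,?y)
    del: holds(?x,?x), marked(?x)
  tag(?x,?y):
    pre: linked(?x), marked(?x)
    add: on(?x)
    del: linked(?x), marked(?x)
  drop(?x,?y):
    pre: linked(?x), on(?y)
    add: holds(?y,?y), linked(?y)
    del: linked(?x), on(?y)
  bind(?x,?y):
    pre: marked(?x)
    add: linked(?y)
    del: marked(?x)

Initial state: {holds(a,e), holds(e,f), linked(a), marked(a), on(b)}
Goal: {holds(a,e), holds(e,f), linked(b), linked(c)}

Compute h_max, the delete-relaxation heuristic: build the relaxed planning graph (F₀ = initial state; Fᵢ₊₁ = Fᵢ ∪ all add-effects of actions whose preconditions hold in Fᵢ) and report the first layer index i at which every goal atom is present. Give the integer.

F0 = init (5 atoms)
F1 = F0 ∪ {holds(b,b), linked(b), linked(c), linked(e), linked(f), on(a)}  (11 atoms)
goal ⊆ F1  ⇒  h_max = 1

1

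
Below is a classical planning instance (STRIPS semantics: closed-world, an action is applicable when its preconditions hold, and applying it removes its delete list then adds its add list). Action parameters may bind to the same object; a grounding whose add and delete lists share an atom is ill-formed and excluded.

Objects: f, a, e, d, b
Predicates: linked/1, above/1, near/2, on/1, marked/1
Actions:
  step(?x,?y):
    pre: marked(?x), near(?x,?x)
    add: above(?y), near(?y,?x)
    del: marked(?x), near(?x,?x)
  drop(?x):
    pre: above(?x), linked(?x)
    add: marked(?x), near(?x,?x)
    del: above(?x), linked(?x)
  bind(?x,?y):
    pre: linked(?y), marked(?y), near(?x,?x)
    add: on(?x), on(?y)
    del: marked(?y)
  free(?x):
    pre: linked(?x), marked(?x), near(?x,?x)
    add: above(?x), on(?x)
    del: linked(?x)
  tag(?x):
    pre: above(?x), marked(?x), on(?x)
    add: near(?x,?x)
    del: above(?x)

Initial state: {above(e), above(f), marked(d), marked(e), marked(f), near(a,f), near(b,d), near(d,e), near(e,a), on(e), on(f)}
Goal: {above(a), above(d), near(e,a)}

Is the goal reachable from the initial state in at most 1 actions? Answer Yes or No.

No

1. tag(f)  →  {above(e), marked(d), marked(e), marked(f), near(a,f), near(b,d), near(d,e), near(e,a), near(f,f), on(e), on(f)}
2. step(f,a)  →  {above(a), above(e), marked(d), marked(e), near(a,f), near(b,d), near(d,e), near(e,a), on(e), on(f)}
3. tag(e)  →  {above(a), marked(d), marked(e), near(a,f), near(b,d), near(d,e), near(e,a), near(e,e), on(e), on(f)}
4. step(e,d)  →  {above(a), above(d), marked(d), near(a,f), near(b,d), near(d,e), near(e,a), on(e), on(f)}
optimal plan length = 4; 4 > 1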